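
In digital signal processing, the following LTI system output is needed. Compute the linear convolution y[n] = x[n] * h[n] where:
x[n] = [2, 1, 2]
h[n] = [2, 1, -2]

y[n] = sum_k x[k]*h[n-k]. Output length = len(x) + len(h) - 1 = 3 + 3 - 1 = 5.
y[0] = 2*2 = 4
y[1] = 1*2 + 2*1 = 4
y[2] = 2*2 + 1*1 + 2*-2 = 1
y[3] = 2*1 + 1*-2 = 0
y[4] = 2*-2 = -4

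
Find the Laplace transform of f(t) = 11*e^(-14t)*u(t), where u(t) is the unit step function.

Standard Laplace transform pair:
e^(-at)*u(t) <-> 1/(s+a)
With a = 14: L{11*e^(-14t)*u(t)} = 11/(s+14), ROC: Re(s) > -14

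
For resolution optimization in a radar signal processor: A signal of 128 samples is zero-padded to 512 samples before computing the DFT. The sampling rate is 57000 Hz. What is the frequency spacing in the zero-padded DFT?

Original DFT: N = 128, resolution = f_s/N = 57000/128 = 7125/16 Hz
Zero-padded DFT: N = 512, resolution = f_s/N = 57000/512 = 7125/64 Hz
Zero-padding interpolates the spectrum (finer frequency grid)
but does NOT improve the true spectral resolution (ability to resolve close frequencies).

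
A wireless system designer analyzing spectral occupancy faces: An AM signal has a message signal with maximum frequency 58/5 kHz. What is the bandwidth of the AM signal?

In AM (double-sideband), the bandwidth is twice the message frequency.
BW = 2 * f_m = 2 * 58/5 kHz = 116/5 kHz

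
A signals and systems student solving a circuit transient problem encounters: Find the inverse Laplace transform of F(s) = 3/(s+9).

Standard pair: k/(s+a) <-> k*e^(-at)*u(t)
With k=3, a=9: f(t) = 3*e^(-9t)*u(t)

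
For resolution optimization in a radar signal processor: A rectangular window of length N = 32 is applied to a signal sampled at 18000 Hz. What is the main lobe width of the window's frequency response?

For a rectangular window of length N,
the main lobe width in frequency is 2*f_s/N.
= 2*18000/32 = 1125 Hz
This determines the minimum frequency separation for resolving two sinusoids.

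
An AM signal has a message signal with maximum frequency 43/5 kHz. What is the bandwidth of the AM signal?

In AM (double-sideband), the bandwidth is twice the message frequency.
BW = 2 * f_m = 2 * 43/5 kHz = 86/5 kHz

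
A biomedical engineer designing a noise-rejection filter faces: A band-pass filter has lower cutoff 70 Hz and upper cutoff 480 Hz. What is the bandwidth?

Bandwidth = f_high - f_low
= 480 Hz - 70 Hz = 410 Hz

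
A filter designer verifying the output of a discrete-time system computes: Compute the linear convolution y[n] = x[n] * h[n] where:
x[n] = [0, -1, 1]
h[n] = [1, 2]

y[n] = sum_k x[k]*h[n-k]. Output length = len(x) + len(h) - 1 = 3 + 2 - 1 = 4.
y[0] = 0*1 = 0
y[1] = -1*1 + 0*2 = -1
y[2] = 1*1 + -1*2 = -1
y[3] = 1*2 = 2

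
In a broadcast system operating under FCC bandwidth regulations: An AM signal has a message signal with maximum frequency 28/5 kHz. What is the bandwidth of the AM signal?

In AM (double-sideband), the bandwidth is twice the message frequency.
BW = 2 * f_m = 2 * 28/5 kHz = 56/5 kHz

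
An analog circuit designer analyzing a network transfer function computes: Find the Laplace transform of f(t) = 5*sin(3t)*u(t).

Standard pair: sin(wt)*u(t) <-> w/(s^2+w^2)
With w = 3: L{5*sin(3t)*u(t)} = 15/(s^2+9)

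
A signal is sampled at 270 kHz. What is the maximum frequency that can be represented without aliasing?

The maximum frequency that can be represented without aliasing
is the Nyquist frequency: f_max = f_s / 2 = 270 kHz / 2 = 135 kHz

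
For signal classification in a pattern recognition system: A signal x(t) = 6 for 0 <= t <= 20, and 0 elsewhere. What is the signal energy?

Energy = integral of |x(t)|^2 dt over the signal duration
= 6^2 * 20 = 36 * 20 = 720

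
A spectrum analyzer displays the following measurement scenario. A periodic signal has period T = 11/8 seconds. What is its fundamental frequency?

The fundamental frequency is the reciprocal of the period.
f = 1/T = 1/(11/8) = 8/11 Hz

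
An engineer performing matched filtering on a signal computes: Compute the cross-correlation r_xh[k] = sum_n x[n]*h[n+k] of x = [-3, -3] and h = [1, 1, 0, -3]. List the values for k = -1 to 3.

Both sequences indexed from 0 and zero outside their support.
Lags with overlap: k = -1 to 3.
  r_xh[-1] = x[1]*h[0] = -3
  r_xh[0] = x[0]*h[0] + x[1]*h[1] = -6
  r_xh[1] = x[0]*h[1] + x[1]*h[2] = -3
  r_xh[2] = x[0]*h[2] + x[1]*h[3] = 9
  r_xh[3] = x[0]*h[3] = 9
r_xh = [-3, -6, -3, 9, 9] (for k = -1, ..., 3)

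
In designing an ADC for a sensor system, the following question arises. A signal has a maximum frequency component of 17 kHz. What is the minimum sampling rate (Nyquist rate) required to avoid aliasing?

By the Nyquist-Shannon sampling theorem,
the minimum sampling rate (Nyquist rate) must be at least 2 * f_max.
Nyquist rate = 2 * 17 kHz = 34 kHz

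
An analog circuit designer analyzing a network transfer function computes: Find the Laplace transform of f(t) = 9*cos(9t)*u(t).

Standard pair: cos(wt)*u(t) <-> s/(s^2+w^2)
With w = 9: L{9*cos(9t)*u(t)} = 9s/(s^2+81)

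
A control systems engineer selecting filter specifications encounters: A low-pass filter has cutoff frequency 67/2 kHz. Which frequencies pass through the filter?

A low-pass filter passes all frequencies below the cutoff frequency 67/2 kHz and attenuates higher frequencies.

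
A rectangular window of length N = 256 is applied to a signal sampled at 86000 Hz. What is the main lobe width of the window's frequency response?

For a rectangular window of length N,
the main lobe width in frequency is 2*f_s/N.
= 2*86000/256 = 5375/8 Hz
This determines the minimum frequency separation for resolving two sinusoids.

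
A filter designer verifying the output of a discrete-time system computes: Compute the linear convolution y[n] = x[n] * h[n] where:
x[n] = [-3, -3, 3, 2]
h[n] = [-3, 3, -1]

y[n] = sum_k x[k]*h[n-k]. Output length = len(x) + len(h) - 1 = 4 + 3 - 1 = 6.
y[0] = -3*-3 = 9
y[1] = -3*-3 + -3*3 = 0
y[2] = 3*-3 + -3*3 + -3*-1 = -15
y[3] = 2*-3 + 3*3 + -3*-1 = 6
y[4] = 2*3 + 3*-1 = 3
y[5] = 2*-1 = -2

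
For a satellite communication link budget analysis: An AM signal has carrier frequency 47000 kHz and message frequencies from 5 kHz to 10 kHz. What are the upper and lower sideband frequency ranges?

Upper sideband (USB) = fc + [fm_low, fm_high] = 47000 + [5, 10] = [47005, 47010] kHz
Lower sideband (LSB) = fc - [fm_high, fm_low] = 47000 - [10, 5] = [46990, 46995] kHz
Total occupied spectrum: 46990 kHz to 47010 kHz (plus carrier at 47000 kHz)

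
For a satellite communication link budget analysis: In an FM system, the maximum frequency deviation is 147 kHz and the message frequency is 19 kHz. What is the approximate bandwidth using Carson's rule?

Carson's rule: BW = 2*(delta_f + f_m)
= 2*(147 + 19) kHz = 332 kHz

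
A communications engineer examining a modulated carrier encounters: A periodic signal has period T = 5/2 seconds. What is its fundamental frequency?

The fundamental frequency is the reciprocal of the period.
f = 1/T = 1/(5/2) = 2/5 Hz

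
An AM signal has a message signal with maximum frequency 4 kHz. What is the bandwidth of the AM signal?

In AM (double-sideband), the bandwidth is twice the message frequency.
BW = 2 * f_m = 2 * 4 kHz = 8 kHz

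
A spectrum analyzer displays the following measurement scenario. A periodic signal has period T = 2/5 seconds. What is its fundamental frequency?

The fundamental frequency is the reciprocal of the period.
f = 1/T = 1/(2/5) = 5/2 Hz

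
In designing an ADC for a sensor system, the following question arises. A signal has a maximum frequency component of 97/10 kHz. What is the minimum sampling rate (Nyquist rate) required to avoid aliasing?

By the Nyquist-Shannon sampling theorem,
the minimum sampling rate (Nyquist rate) must be at least 2 * f_max.
Nyquist rate = 2 * 97/10 kHz = 97/5 kHz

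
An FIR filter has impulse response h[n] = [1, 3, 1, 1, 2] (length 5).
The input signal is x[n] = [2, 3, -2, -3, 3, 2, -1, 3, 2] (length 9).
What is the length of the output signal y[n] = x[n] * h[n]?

For linear convolution, the output length is:
len(y) = len(x) + len(h) - 1 = 9 + 5 - 1 = 13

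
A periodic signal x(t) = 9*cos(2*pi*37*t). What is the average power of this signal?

Average power of A*cos(wt) is A^2/2.
P = 9^2 / 2 = 81/2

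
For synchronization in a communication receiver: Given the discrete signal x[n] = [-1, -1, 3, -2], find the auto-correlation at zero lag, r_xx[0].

The auto-correlation at zero lag r_xx[0] equals the signal energy.
r_xx[0] = sum of x[n]^2 = (-1)^2 + (-1)^2 + 3^2 + (-2)^2
= 1 + 1 + 9 + 4 = 15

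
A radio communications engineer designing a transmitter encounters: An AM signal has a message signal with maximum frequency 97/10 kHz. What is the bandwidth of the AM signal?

In AM (double-sideband), the bandwidth is twice the message frequency.
BW = 2 * f_m = 2 * 97/10 kHz = 97/5 kHz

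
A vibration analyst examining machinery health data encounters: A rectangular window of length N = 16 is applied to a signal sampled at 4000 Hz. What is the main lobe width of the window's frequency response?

For a rectangular window of length N,
the main lobe width in frequency is 2*f_s/N.
= 2*4000/16 = 500 Hz
This determines the minimum frequency separation for resolving two sinusoids.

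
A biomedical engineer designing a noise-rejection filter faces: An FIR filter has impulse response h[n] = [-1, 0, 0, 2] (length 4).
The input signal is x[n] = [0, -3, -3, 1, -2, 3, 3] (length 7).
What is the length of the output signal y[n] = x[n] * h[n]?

For linear convolution, the output length is:
len(y) = len(x) + len(h) - 1 = 7 + 4 - 1 = 10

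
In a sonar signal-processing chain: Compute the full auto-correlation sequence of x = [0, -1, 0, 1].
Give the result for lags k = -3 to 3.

r_xx[k] = sum_m x[m]*x[m+k], indexed from 0, for k = -3 to 3:
  r_xx[-3] = x[3]*x[0] = 0
  r_xx[-2] = x[2]*x[0] + x[3]*x[1] = -1
  r_xx[-1] = x[1]*x[0] + x[2]*x[1] + x[3]*x[2] = 0
  r_xx[0] = x[0]*x[0] + x[1]*x[1] + x[2]*x[2] + x[3]*x[3] = 2
  r_xx[1] = x[0]*x[1] + x[1]*x[2] + x[2]*x[3] = 0
  r_xx[2] = x[0]*x[2] + x[1]*x[3] = -1
  r_xx[3] = x[0]*x[3] = 0
r_xx = [0, -1, 0, 2, 0, -1, 0]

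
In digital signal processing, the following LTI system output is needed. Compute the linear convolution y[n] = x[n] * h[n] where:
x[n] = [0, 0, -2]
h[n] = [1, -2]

y[n] = sum_k x[k]*h[n-k]. Output length = len(x) + len(h) - 1 = 3 + 2 - 1 = 4.
y[0] = 0*1 = 0
y[1] = 0*1 + 0*-2 = 0
y[2] = -2*1 + 0*-2 = -2
y[3] = -2*-2 = 4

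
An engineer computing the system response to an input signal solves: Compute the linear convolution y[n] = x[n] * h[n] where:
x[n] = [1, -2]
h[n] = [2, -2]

y[n] = sum_k x[k]*h[n-k]. Output length = len(x) + len(h) - 1 = 2 + 2 - 1 = 3.
y[0] = 1*2 = 2
y[1] = -2*2 + 1*-2 = -6
y[2] = -2*-2 = 4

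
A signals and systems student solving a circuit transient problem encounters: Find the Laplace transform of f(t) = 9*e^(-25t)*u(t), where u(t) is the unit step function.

Standard Laplace transform pair:
e^(-at)*u(t) <-> 1/(s+a)
With a = 25: L{9*e^(-25t)*u(t)} = 9/(s+25), ROC: Re(s) > -25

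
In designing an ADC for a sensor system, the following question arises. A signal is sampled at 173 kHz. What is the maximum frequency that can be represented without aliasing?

The maximum frequency that can be represented without aliasing
is the Nyquist frequency: f_max = f_s / 2 = 173 kHz / 2 = 173/2 kHz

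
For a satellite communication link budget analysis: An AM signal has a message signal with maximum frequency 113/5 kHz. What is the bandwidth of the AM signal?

In AM (double-sideband), the bandwidth is twice the message frequency.
BW = 2 * f_m = 2 * 113/5 kHz = 226/5 kHz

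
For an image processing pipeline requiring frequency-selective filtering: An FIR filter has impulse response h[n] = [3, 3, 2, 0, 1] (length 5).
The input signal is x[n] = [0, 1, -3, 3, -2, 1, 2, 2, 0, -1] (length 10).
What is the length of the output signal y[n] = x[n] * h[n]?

For linear convolution, the output length is:
len(y) = len(x) + len(h) - 1 = 10 + 5 - 1 = 14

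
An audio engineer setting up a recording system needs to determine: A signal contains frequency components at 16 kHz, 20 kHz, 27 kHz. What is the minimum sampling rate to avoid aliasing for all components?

The highest frequency component is f_max = 27 kHz.
Nyquist rate = 2 * f_max = 2 * 27 kHz = 54 kHz.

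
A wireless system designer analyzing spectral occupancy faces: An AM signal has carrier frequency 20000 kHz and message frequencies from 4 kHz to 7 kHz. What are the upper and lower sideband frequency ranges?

Upper sideband (USB) = fc + [fm_low, fm_high] = 20000 + [4, 7] = [20004, 20007] kHz
Lower sideband (LSB) = fc - [fm_high, fm_low] = 20000 - [7, 4] = [19993, 19996] kHz
Total occupied spectrum: 19993 kHz to 20007 kHz (plus carrier at 20000 kHz)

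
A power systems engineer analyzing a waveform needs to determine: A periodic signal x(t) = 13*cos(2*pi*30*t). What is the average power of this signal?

Average power of A*cos(wt) is A^2/2.
P = 13^2 / 2 = 169/2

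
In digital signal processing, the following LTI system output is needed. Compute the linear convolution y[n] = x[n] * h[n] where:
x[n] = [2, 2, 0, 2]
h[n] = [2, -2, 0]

y[n] = sum_k x[k]*h[n-k]. Output length = len(x) + len(h) - 1 = 4 + 3 - 1 = 6.
y[0] = 2*2 = 4
y[1] = 2*2 + 2*-2 = 0
y[2] = 0*2 + 2*-2 + 2*0 = -4
y[3] = 2*2 + 0*-2 + 2*0 = 4
y[4] = 2*-2 + 0*0 = -4
y[5] = 2*0 = 0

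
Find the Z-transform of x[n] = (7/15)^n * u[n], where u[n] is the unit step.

The Z-transform of a^n * u[n] is z/(z-a) for |z| > |a|.
Here a = 7/15, so X(z) = z/(z - (7/15)) = 15z/(15z - 7)
ROC: |z| > 7/15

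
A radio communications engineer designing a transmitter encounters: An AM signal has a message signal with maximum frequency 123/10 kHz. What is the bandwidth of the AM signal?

In AM (double-sideband), the bandwidth is twice the message frequency.
BW = 2 * f_m = 2 * 123/10 kHz = 123/5 kHz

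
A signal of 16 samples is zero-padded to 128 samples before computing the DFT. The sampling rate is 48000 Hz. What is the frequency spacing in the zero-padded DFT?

Original DFT: N = 16, resolution = f_s/N = 48000/16 = 3000 Hz
Zero-padded DFT: N = 128, resolution = f_s/N = 48000/128 = 375 Hz
Zero-padding interpolates the spectrum (finer frequency grid)
but does NOT improve the true spectral resolution (ability to resolve close frequencies).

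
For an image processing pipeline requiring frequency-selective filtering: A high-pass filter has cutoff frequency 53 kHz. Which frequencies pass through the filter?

A high-pass filter passes all frequencies above the cutoff frequency 53 kHz and attenuates lower frequencies.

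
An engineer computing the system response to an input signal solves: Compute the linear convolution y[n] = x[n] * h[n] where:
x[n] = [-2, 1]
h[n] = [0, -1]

y[n] = sum_k x[k]*h[n-k]. Output length = len(x) + len(h) - 1 = 2 + 2 - 1 = 3.
y[0] = -2*0 = 0
y[1] = 1*0 + -2*-1 = 2
y[2] = 1*-1 = -1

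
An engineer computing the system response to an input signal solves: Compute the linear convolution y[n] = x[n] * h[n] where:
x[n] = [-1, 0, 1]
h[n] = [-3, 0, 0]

y[n] = sum_k x[k]*h[n-k]. Output length = len(x) + len(h) - 1 = 3 + 3 - 1 = 5.
y[0] = -1*-3 = 3
y[1] = 0*-3 + -1*0 = 0
y[2] = 1*-3 + 0*0 + -1*0 = -3
y[3] = 1*0 + 0*0 = 0
y[4] = 1*0 = 0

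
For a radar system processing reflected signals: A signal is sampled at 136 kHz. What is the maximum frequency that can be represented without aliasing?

The maximum frequency that can be represented without aliasing
is the Nyquist frequency: f_max = f_s / 2 = 136 kHz / 2 = 68 kHz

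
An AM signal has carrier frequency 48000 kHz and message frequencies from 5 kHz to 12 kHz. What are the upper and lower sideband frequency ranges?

Upper sideband (USB) = fc + [fm_low, fm_high] = 48000 + [5, 12] = [48005, 48012] kHz
Lower sideband (LSB) = fc - [fm_high, fm_low] = 48000 - [12, 5] = [47988, 47995] kHz
Total occupied spectrum: 47988 kHz to 48012 kHz (plus carrier at 48000 kHz)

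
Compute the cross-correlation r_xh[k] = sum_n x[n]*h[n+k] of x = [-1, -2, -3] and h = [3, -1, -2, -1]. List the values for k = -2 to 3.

Both sequences indexed from 0 and zero outside their support.
Lags with overlap: k = -2 to 3.
  r_xh[-2] = x[2]*h[0] = -9
  r_xh[-1] = x[1]*h[0] + x[2]*h[1] = -3
  r_xh[0] = x[0]*h[0] + x[1]*h[1] + x[2]*h[2] = 5
  r_xh[1] = x[0]*h[1] + x[1]*h[2] + x[2]*h[3] = 8
  r_xh[2] = x[0]*h[2] + x[1]*h[3] = 4
  r_xh[3] = x[0]*h[3] = 1
r_xh = [-9, -3, 5, 8, 4, 1] (for k = -2, ..., 3)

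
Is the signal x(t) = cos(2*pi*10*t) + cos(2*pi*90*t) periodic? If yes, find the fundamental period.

f1 = 10 Hz, f2 = 90 Hz
Period T1 = 1/10, T2 = 1/90
Ratio T1/T2 = 90/10, which is rational.
The signal is periodic with fundamental period T = 1/GCD(10,90) = 1/10 s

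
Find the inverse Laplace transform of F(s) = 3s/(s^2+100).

Standard pair: s/(s^2+w^2) <-> cos(wt)*u(t)
With k=3, w=10: f(t) = 3*cos(10t)*u(t)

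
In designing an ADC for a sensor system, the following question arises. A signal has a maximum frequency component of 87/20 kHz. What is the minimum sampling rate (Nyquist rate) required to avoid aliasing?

By the Nyquist-Shannon sampling theorem,
the minimum sampling rate (Nyquist rate) must be at least 2 * f_max.
Nyquist rate = 2 * 87/20 kHz = 87/10 kHz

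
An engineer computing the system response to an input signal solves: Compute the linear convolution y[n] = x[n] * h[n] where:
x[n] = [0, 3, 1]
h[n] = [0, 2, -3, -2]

y[n] = sum_k x[k]*h[n-k]. Output length = len(x) + len(h) - 1 = 3 + 4 - 1 = 6.
y[0] = 0*0 = 0
y[1] = 3*0 + 0*2 = 0
y[2] = 1*0 + 3*2 + 0*-3 = 6
y[3] = 1*2 + 3*-3 + 0*-2 = -7
y[4] = 1*-3 + 3*-2 = -9
y[5] = 1*-2 = -2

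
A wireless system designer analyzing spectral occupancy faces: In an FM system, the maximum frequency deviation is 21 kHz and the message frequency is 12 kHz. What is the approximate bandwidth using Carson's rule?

Carson's rule: BW = 2*(delta_f + f_m)
= 2*(21 + 12) kHz = 66 kHz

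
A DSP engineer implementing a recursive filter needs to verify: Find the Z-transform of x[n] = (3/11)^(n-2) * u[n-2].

Time-shifting property: if X(z) = Z{x[n]}, then Z{x[n-d]} = z^(-d) * X(z)
X(z) = z/(z - 3/11) for x[n] = (3/11)^n * u[n]
Z{x[n-2]} = z^(-2) * z/(z - 3/11) = z^(-1)/(z - 3/11)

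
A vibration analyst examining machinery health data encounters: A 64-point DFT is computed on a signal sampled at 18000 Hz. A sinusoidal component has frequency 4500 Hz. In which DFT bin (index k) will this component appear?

DFT frequency resolution = f_s/N = 18000/64 = 1125/4 Hz
Bin index k = f_signal / resolution = 4500 / 1125/4 = 16
The signal frequency 4500 Hz falls in DFT bin k = 16.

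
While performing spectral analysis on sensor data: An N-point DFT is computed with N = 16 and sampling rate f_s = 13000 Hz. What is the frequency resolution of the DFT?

DFT frequency resolution = f_s / N
= 13000 / 16 = 1625/2 Hz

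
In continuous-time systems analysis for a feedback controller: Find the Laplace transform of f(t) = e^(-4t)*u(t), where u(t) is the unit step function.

Standard Laplace transform pair:
e^(-at)*u(t) <-> 1/(s+a)
With a = 4: L{e^(-4t)*u(t)} = 1/(s+4), ROC: Re(s) > -4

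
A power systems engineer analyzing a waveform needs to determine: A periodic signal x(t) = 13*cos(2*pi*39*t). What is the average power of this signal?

Average power of A*cos(wt) is A^2/2.
P = 13^2 / 2 = 169/2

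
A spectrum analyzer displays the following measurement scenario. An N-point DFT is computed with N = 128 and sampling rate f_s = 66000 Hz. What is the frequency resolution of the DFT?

DFT frequency resolution = f_s / N
= 66000 / 128 = 4125/8 Hz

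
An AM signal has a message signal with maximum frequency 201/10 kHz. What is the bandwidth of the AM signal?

In AM (double-sideband), the bandwidth is twice the message frequency.
BW = 2 * f_m = 2 * 201/10 kHz = 201/5 kHz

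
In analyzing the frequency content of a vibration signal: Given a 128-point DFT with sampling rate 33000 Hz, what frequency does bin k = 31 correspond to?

The frequency of DFT bin k is: f_k = k * f_s / N
f_31 = 31 * 33000 / 128 = 127875/16 Hz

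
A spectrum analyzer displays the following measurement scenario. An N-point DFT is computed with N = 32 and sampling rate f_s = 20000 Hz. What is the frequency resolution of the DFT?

DFT frequency resolution = f_s / N
= 20000 / 32 = 625 Hz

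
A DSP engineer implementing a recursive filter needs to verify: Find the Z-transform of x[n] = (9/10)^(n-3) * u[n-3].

Time-shifting property: if X(z) = Z{x[n]}, then Z{x[n-d]} = z^(-d) * X(z)
X(z) = z/(z - 9/10) for x[n] = (9/10)^n * u[n]
Z{x[n-3]} = z^(-3) * z/(z - 9/10) = z^(-2)/(z - 9/10)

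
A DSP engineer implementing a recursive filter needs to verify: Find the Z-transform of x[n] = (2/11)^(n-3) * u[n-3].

Time-shifting property: if X(z) = Z{x[n]}, then Z{x[n-d]} = z^(-d) * X(z)
X(z) = z/(z - 2/11) for x[n] = (2/11)^n * u[n]
Z{x[n-3]} = z^(-3) * z/(z - 2/11) = z^(-2)/(z - 2/11)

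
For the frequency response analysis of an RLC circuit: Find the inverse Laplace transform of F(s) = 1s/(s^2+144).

Standard pair: s/(s^2+w^2) <-> cos(wt)*u(t)
With k=1, w=12: f(t) = cos(12t)*u(t)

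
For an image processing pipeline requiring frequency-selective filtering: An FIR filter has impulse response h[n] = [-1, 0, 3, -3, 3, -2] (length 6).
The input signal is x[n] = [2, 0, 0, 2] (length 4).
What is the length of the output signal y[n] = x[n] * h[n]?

For linear convolution, the output length is:
len(y) = len(x) + len(h) - 1 = 4 + 6 - 1 = 9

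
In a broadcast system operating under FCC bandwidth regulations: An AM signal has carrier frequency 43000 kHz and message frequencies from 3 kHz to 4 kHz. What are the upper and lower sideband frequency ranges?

Upper sideband (USB) = fc + [fm_low, fm_high] = 43000 + [3, 4] = [43003, 43004] kHz
Lower sideband (LSB) = fc - [fm_high, fm_low] = 43000 - [4, 3] = [42996, 42997] kHz
Total occupied spectrum: 42996 kHz to 43004 kHz (plus carrier at 43000 kHz)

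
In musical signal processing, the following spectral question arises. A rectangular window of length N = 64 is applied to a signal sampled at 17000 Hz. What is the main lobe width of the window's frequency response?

For a rectangular window of length N,
the main lobe width in frequency is 2*f_s/N.
= 2*17000/64 = 2125/4 Hz
This determines the minimum frequency separation for resolving two sinusoids.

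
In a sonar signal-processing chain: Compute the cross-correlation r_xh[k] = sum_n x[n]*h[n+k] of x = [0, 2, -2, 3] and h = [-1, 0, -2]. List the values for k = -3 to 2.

Both sequences indexed from 0 and zero outside their support.
Lags with overlap: k = -3 to 2.
  r_xh[-3] = x[3]*h[0] = -3
  r_xh[-2] = x[2]*h[0] + x[3]*h[1] = 2
  r_xh[-1] = x[1]*h[0] + x[2]*h[1] + x[3]*h[2] = -8
  r_xh[0] = x[0]*h[0] + x[1]*h[1] + x[2]*h[2] = 4
  r_xh[1] = x[0]*h[1] + x[1]*h[2] = -4
  r_xh[2] = x[0]*h[2] = 0
r_xh = [-3, 2, -8, 4, -4, 0] (for k = -3, ..., 2)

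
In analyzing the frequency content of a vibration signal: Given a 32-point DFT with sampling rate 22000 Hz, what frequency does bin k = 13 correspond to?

The frequency of DFT bin k is: f_k = k * f_s / N
f_13 = 13 * 22000 / 32 = 17875/2 Hz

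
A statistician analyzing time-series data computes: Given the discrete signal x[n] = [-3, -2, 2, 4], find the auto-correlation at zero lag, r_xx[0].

The auto-correlation at zero lag r_xx[0] equals the signal energy.
r_xx[0] = sum of x[n]^2 = (-3)^2 + (-2)^2 + 2^2 + 4^2
= 9 + 4 + 4 + 16 = 33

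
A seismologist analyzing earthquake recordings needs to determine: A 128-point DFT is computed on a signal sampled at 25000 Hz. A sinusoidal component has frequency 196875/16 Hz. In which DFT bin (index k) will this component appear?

DFT frequency resolution = f_s/N = 25000/128 = 3125/16 Hz
Bin index k = f_signal / resolution = 196875/16 / 3125/16 = 63
The signal frequency 196875/16 Hz falls in DFT bin k = 63.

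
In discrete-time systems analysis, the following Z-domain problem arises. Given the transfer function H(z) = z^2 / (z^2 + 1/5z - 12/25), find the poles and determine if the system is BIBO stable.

Poles are roots of the denominator: z^2 + 1/5z - 12/25 = 0.
Quadratic formula: z = [-(1/5) +/- sqrt((1/5)^2 - 4*(-12/25))] / 2
Discriminant = 1/25 + 48/25 = 49/25; sqrt = 7/5.
z = (-1/5 +/- 7/5) / 2 => z = 3/5 or z = -4/5.
|p1| = 3/5, |p2| = 4/5.
For BIBO stability, all poles must lie inside the unit circle (|p| < 1).
System is STABLE since both |p| < 1.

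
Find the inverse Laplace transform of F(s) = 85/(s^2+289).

Standard pair: w/(s^2+w^2) <-> sin(wt)*u(t)
Recognize w^2 = 289, so w = 17; numerator 85 = 5*17.
f(t) = 5*sin(17t)*u(t)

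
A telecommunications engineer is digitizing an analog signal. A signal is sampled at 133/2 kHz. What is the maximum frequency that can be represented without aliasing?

The maximum frequency that can be represented without aliasing
is the Nyquist frequency: f_max = f_s / 2 = 133/2 kHz / 2 = 133/4 kHz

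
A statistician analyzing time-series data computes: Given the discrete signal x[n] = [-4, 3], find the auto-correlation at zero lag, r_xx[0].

The auto-correlation at zero lag r_xx[0] equals the signal energy.
r_xx[0] = sum of x[n]^2 = (-4)^2 + 3^2
= 16 + 9 = 25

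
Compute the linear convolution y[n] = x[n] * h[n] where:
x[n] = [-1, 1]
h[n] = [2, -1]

y[n] = sum_k x[k]*h[n-k]. Output length = len(x) + len(h) - 1 = 2 + 2 - 1 = 3.
y[0] = -1*2 = -2
y[1] = 1*2 + -1*-1 = 3
y[2] = 1*-1 = -1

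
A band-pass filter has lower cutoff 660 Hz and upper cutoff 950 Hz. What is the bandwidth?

Bandwidth = f_high - f_low
= 950 Hz - 660 Hz = 290 Hz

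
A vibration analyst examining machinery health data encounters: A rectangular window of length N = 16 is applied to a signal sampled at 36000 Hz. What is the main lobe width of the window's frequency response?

For a rectangular window of length N,
the main lobe width in frequency is 2*f_s/N.
= 2*36000/16 = 4500 Hz
This determines the minimum frequency separation for resolving two sinusoids.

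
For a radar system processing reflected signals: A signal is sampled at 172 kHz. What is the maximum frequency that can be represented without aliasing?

The maximum frequency that can be represented without aliasing
is the Nyquist frequency: f_max = f_s / 2 = 172 kHz / 2 = 86 kHz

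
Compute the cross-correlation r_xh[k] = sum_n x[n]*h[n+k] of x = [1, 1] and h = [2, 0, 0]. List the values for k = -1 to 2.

Both sequences indexed from 0 and zero outside their support.
Lags with overlap: k = -1 to 2.
  r_xh[-1] = x[1]*h[0] = 2
  r_xh[0] = x[0]*h[0] + x[1]*h[1] = 2
  r_xh[1] = x[0]*h[1] + x[1]*h[2] = 0
  r_xh[2] = x[0]*h[2] = 0
r_xh = [2, 2, 0, 0] (for k = -1, ..., 2)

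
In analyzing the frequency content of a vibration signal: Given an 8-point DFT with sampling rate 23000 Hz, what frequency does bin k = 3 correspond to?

The frequency of DFT bin k is: f_k = k * f_s / N
f_3 = 3 * 23000 / 8 = 8625 Hz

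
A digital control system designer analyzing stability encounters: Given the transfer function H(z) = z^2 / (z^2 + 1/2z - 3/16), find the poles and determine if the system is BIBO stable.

Poles are roots of the denominator: z^2 + 1/2z - 3/16 = 0.
Quadratic formula: z = [-(1/2) +/- sqrt((1/2)^2 - 4*(-3/16))] / 2
Discriminant = 1/4 + 3/4 = 1; sqrt = 1.
z = (-1/2 +/- 1) / 2 => z = 1/4 or z = -3/4.
|p1| = 3/4, |p2| = 1/4.
For BIBO stability, all poles must lie inside the unit circle (|p| < 1).
System is STABLE since both |p| < 1.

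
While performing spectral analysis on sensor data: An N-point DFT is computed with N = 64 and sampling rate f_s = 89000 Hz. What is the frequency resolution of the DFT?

DFT frequency resolution = f_s / N
= 89000 / 64 = 11125/8 Hz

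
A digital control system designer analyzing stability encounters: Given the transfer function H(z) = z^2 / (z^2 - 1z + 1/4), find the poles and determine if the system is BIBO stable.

Poles are roots of the denominator: z^2 - 1z + 1/4 = 0.
Quadratic formula: z = [-(-1) +/- sqrt((-1)^2 - 4*(1/4))] / 2
Discriminant = 1 - 1 = 0; sqrt = 0.
z = (1 +/- 0) / 2 = 1/2 (repeated root).
|p1| = 1/2, |p2| = 1/2.
For BIBO stability, all poles must lie inside the unit circle (|p| < 1).
System is STABLE since both |p| < 1.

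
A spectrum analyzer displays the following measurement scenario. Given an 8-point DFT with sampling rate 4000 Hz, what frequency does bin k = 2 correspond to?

The frequency of DFT bin k is: f_k = k * f_s / N
f_2 = 2 * 4000 / 8 = 1000 Hz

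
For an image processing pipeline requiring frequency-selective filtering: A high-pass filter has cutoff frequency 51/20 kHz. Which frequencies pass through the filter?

A high-pass filter passes all frequencies above the cutoff frequency 51/20 kHz and attenuates lower frequencies.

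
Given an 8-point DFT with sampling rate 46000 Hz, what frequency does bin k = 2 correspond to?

The frequency of DFT bin k is: f_k = k * f_s / N
f_2 = 2 * 46000 / 8 = 11500 Hz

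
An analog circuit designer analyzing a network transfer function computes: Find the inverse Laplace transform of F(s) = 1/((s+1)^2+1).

Standard pair: w/((s+a)^2+w^2) <-> e^(-at)*sin(wt)*u(t)
With a=1, w=1: f(t) = e^(-t)*sin(t)*u(t)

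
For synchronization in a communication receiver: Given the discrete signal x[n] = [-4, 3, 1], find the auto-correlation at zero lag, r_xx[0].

The auto-correlation at zero lag r_xx[0] equals the signal energy.
r_xx[0] = sum of x[n]^2 = (-4)^2 + 3^2 + 1^2
= 16 + 9 + 1 = 26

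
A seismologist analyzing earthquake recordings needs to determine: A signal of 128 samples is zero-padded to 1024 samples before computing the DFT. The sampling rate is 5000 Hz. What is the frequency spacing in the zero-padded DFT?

Original DFT: N = 128, resolution = f_s/N = 5000/128 = 625/16 Hz
Zero-padded DFT: N = 1024, resolution = f_s/N = 5000/1024 = 625/128 Hz
Zero-padding interpolates the spectrum (finer frequency grid)
but does NOT improve the true spectral resolution (ability to resolve close frequencies).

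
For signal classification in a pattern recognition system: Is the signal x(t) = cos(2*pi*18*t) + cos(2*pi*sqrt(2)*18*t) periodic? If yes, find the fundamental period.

f1 = 18 Hz, f2 = 18*sqrt(2) Hz
Ratio f2/f1 = sqrt(2), which is irrational.
Since the frequency ratio is irrational, no common period exists.
The signal is not periodic.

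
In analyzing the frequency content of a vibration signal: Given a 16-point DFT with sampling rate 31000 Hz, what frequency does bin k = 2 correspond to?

The frequency of DFT bin k is: f_k = k * f_s / N
f_2 = 2 * 31000 / 16 = 3875 Hz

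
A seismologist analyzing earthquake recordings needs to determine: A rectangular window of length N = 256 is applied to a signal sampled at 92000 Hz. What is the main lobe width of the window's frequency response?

For a rectangular window of length N,
the main lobe width in frequency is 2*f_s/N.
= 2*92000/256 = 2875/4 Hz
This determines the minimum frequency separation for resolving two sinusoids.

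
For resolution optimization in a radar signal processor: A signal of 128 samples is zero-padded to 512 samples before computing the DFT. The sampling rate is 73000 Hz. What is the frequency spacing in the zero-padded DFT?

Original DFT: N = 128, resolution = f_s/N = 73000/128 = 9125/16 Hz
Zero-padded DFT: N = 512, resolution = f_s/N = 73000/512 = 9125/64 Hz
Zero-padding interpolates the spectrum (finer frequency grid)
but does NOT improve the true spectral resolution (ability to resolve close frequencies).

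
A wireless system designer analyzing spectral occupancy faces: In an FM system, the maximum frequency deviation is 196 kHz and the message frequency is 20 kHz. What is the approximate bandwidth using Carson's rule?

Carson's rule: BW = 2*(delta_f + f_m)
= 2*(196 + 20) kHz = 432 kHz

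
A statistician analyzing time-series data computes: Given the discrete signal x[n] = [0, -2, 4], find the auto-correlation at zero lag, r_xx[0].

The auto-correlation at zero lag r_xx[0] equals the signal energy.
r_xx[0] = sum of x[n]^2 = 0^2 + (-2)^2 + 4^2
= 0 + 4 + 16 = 20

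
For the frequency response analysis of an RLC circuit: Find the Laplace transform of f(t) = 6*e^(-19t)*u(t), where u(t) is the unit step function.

Standard Laplace transform pair:
e^(-at)*u(t) <-> 1/(s+a)
With a = 19: L{6*e^(-19t)*u(t)} = 6/(s+19), ROC: Re(s) > -19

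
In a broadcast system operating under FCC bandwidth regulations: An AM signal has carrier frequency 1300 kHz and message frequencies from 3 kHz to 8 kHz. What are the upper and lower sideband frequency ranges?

Upper sideband (USB) = fc + [fm_low, fm_high] = 1300 + [3, 8] = [1303, 1308] kHz
Lower sideband (LSB) = fc - [fm_high, fm_low] = 1300 - [8, 3] = [1292, 1297] kHz
Total occupied spectrum: 1292 kHz to 1308 kHz (plus carrier at 1300 kHz)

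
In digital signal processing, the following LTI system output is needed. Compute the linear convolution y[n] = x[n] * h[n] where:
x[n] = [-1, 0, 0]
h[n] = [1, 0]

y[n] = sum_k x[k]*h[n-k]. Output length = len(x) + len(h) - 1 = 3 + 2 - 1 = 4.
y[0] = -1*1 = -1
y[1] = 0*1 + -1*0 = 0
y[2] = 0*1 + 0*0 = 0
y[3] = 0*0 = 0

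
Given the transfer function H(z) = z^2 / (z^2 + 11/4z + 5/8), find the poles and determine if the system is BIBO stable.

Poles are roots of the denominator: z^2 + 11/4z + 5/8 = 0.
Quadratic formula: z = [-(11/4) +/- sqrt((11/4)^2 - 4*(5/8))] / 2
Discriminant = 121/16 - 5/2 = 81/16; sqrt = 9/4.
z = (-11/4 +/- 9/4) / 2 => z = -1/4 or z = -5/2.
|p1| = 5/2, |p2| = 1/4.
For BIBO stability, all poles must lie inside the unit circle (|p| < 1).
System is UNSTABLE since at least one |p| >= 1.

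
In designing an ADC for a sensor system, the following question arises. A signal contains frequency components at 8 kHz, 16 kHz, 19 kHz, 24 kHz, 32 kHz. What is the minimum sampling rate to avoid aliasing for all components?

The highest frequency component is f_max = 32 kHz.
Nyquist rate = 2 * f_max = 2 * 32 kHz = 64 kHz.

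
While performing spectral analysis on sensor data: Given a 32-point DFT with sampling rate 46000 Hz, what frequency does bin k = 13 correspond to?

The frequency of DFT bin k is: f_k = k * f_s / N
f_13 = 13 * 46000 / 32 = 37375/2 Hz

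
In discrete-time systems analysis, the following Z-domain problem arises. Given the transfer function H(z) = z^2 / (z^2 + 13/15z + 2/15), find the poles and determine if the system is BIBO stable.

Poles are roots of the denominator: z^2 + 13/15z + 2/15 = 0.
Quadratic formula: z = [-(13/15) +/- sqrt((13/15)^2 - 4*(2/15))] / 2
Discriminant = 169/225 - 8/15 = 49/225; sqrt = 7/15.
z = (-13/15 +/- 7/15) / 2 => z = -1/5 or z = -2/3.
|p1| = 1/5, |p2| = 2/3.
For BIBO stability, all poles must lie inside the unit circle (|p| < 1).
System is STABLE since both |p| < 1.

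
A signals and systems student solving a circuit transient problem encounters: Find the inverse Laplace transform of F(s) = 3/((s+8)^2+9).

Standard pair: w/((s+a)^2+w^2) <-> e^(-at)*sin(wt)*u(t)
With a=8, w=3: f(t) = e^(-8t)*sin(3t)*u(t)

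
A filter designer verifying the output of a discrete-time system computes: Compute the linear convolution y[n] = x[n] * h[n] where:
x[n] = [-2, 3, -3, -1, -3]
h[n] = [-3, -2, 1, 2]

y[n] = sum_k x[k]*h[n-k]. Output length = len(x) + len(h) - 1 = 5 + 4 - 1 = 8.
y[0] = -2*-3 = 6
y[1] = 3*-3 + -2*-2 = -5
y[2] = -3*-3 + 3*-2 + -2*1 = 1
y[3] = -1*-3 + -3*-2 + 3*1 + -2*2 = 8
y[4] = -3*-3 + -1*-2 + -3*1 + 3*2 = 14
y[5] = -3*-2 + -1*1 + -3*2 = -1
y[6] = -3*1 + -1*2 = -5
y[7] = -3*2 = -6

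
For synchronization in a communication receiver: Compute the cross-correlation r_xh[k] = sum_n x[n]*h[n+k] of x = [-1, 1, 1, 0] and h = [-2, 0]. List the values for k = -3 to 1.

Both sequences indexed from 0 and zero outside their support.
Lags with overlap: k = -3 to 1.
  r_xh[-3] = x[3]*h[0] = 0
  r_xh[-2] = x[2]*h[0] + x[3]*h[1] = -2
  r_xh[-1] = x[1]*h[0] + x[2]*h[1] = -2
  r_xh[0] = x[0]*h[0] + x[1]*h[1] = 2
  r_xh[1] = x[0]*h[1] = 0
r_xh = [0, -2, -2, 2, 0] (for k = -3, ..., 1)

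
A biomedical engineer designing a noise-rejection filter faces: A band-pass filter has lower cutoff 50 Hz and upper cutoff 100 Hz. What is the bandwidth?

Bandwidth = f_high - f_low
= 100 Hz - 50 Hz = 50 Hz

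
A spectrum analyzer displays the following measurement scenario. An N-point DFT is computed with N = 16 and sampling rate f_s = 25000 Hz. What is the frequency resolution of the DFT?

DFT frequency resolution = f_s / N
= 25000 / 16 = 3125/2 Hz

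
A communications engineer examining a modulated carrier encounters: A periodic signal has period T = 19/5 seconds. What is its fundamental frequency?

The fundamental frequency is the reciprocal of the period.
f = 1/T = 1/(19/5) = 5/19 Hz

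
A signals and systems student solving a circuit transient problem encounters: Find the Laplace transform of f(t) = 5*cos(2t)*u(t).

Standard pair: cos(wt)*u(t) <-> s/(s^2+w^2)
With w = 2: L{5*cos(2t)*u(t)} = 5s/(s^2+4)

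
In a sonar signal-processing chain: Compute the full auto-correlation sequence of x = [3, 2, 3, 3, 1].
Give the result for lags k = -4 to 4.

r_xx[k] = sum_m x[m]*x[m+k], indexed from 0, for k = -4 to 4:
  r_xx[-4] = x[4]*x[0] = 3
  r_xx[-3] = x[3]*x[0] + x[4]*x[1] = 11
  r_xx[-2] = x[2]*x[0] + x[3]*x[1] + x[4]*x[2] = 18
  r_xx[-1] = x[1]*x[0] + x[2]*x[1] + x[3]*x[2] + x[4]*x[3] = 24
  r_xx[0] = x[0]*x[0] + x[1]*x[1] + x[2]*x[2] + x[3]*x[3] + x[4]*x[4] = 32
  r_xx[1] = x[0]*x[1] + x[1]*x[2] + x[2]*x[3] + x[3]*x[4] = 24
  r_xx[2] = x[0]*x[2] + x[1]*x[3] + x[2]*x[4] = 18
  r_xx[3] = x[0]*x[3] + x[1]*x[4] = 11
  r_xx[4] = x[0]*x[4] = 3
r_xx = [3, 11, 18, 24, 32, 24, 18, 11, 3]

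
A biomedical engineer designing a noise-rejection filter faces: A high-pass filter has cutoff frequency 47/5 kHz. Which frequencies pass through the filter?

A high-pass filter passes all frequencies above the cutoff frequency 47/5 kHz and attenuates lower frequencies.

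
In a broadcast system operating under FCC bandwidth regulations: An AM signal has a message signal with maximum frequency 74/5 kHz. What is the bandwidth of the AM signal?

In AM (double-sideband), the bandwidth is twice the message frequency.
BW = 2 * f_m = 2 * 74/5 kHz = 148/5 kHz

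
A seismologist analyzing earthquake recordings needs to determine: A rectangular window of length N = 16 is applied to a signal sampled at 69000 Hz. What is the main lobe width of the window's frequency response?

For a rectangular window of length N,
the main lobe width in frequency is 2*f_s/N.
= 2*69000/16 = 8625 Hz
This determines the minimum frequency separation for resolving two sinusoids.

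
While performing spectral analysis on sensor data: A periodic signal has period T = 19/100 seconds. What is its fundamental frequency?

The fundamental frequency is the reciprocal of the period.
f = 1/T = 1/(19/100) = 100/19 Hz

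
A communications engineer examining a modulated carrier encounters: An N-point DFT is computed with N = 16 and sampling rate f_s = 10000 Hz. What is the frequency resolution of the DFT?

DFT frequency resolution = f_s / N
= 10000 / 16 = 625 Hz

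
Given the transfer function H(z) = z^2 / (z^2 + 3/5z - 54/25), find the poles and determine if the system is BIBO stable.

Poles are roots of the denominator: z^2 + 3/5z - 54/25 = 0.
Quadratic formula: z = [-(3/5) +/- sqrt((3/5)^2 - 4*(-54/25))] / 2
Discriminant = 9/25 + 216/25 = 9; sqrt = 3.
z = (-3/5 +/- 3) / 2 => z = 6/5 or z = -9/5.
|p1| = 6/5, |p2| = 9/5.
For BIBO stability, all poles must lie inside the unit circle (|p| < 1).
System is UNSTABLE since at least one |p| >= 1.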